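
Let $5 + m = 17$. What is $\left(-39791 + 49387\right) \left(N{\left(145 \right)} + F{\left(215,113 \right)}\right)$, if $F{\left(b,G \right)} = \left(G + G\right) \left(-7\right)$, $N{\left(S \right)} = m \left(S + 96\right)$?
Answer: $12570760$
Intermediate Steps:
$m = 12$ ($m = -5 + 17 = 12$)
$N{\left(S \right)} = 1152 + 12 S$ ($N{\left(S \right)} = 12 \left(S + 96\right) = 12 \left(96 + S\right) = 1152 + 12 S$)
$F{\left(b,G \right)} = - 14 G$ ($F{\left(b,G \right)} = 2 G \left(-7\right) = - 14 G$)
$\left(-39791 + 49387\right) \left(N{\left(145 \right)} + F{\left(215,113 \right)}\right) = \left(-39791 + 49387\right) \left(\left(1152 + 12 \cdot 145\right) - 1582\right) = 9596 \left(\left(1152 + 1740\right) - 1582\right) = 9596 \left(2892 - 1582\right) = 9596 \cdot 1310 = 12570760$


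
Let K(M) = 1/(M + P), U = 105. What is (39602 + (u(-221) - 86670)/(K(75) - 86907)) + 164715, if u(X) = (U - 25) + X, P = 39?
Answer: 2024259529303/9907397 ≈ 2.0432e+5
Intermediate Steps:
u(X) = 80 + X (u(X) = (105 - 25) + X = 80 + X)
K(M) = 1/(39 + M) (K(M) = 1/(M + 39) = 1/(39 + M))
(39602 + (u(-221) - 86670)/(K(75) - 86907)) + 164715 = (39602 + ((80 - 221) - 86670)/(1/(39 + 75) - 86907)) + 164715 = (39602 + (-141 - 86670)/(1/114 - 86907)) + 164715 = (39602 - 86811/(1/114 - 86907)) + 164715 = (39602 - 86811/(-9907397/114)) + 164715 = (39602 - 86811*(-114/9907397)) + 164715 = (39602 + 9896454/9907397) + 164715 = 392362632448/9907397 + 164715 = 2024259529303/9907397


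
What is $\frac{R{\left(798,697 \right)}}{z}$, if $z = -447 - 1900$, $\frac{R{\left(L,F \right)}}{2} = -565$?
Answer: $\frac{1130}{2347} \approx 0.48147$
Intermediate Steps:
$R{\left(L,F \right)} = -1130$ ($R{\left(L,F \right)} = 2 \left(-565\right) = -1130$)
$z = -2347$ ($z = -447 - 1900 = -2347$)
$\frac{R{\left(798,697 \right)}}{z} = - \frac{1130}{-2347} = \left(-1130\right) \left(- \frac{1}{2347}\right) = \frac{1130}{2347}$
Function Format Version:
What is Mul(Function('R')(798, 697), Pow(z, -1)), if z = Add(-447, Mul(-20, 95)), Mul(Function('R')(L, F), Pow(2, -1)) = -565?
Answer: Rational(1130, 2347) ≈ 0.48147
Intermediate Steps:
Function('R')(L, F) = -1130 (Function('R')(L, F) = Mul(2, -565) = -1130)
z = -2347 (z = Add(-447, -1900) = -2347)
Mul(Function('R')(798, 697), Pow(z, -1)) = Mul(-1130, Pow(-2347, -1)) = Mul(-1130, Rational(-1, 2347)) = Rational(1130, 2347)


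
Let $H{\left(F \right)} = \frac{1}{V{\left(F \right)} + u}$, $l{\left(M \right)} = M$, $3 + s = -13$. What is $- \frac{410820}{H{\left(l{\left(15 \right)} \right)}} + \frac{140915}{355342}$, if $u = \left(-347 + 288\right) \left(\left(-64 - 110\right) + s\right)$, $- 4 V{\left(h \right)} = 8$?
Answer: $- \frac{1636161777590605}{355342} \approx -4.6045 \cdot 10^{9}$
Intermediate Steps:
$s = -16$ ($s = -3 - 13 = -16$)
$V{\left(h \right)} = -2$ ($V{\left(h \right)} = \left(- \frac{1}{4}\right) 8 = -2$)
$u = 11210$ ($u = \left(-347 + 288\right) \left(\left(-64 - 110\right) - 16\right) = - 59 \left(\left(-64 - 110\right) - 16\right) = - 59 \left(-174 - 16\right) = \left(-59\right) \left(-190\right) = 11210$)
$H{\left(F \right)} = \frac{1}{11208}$ ($H{\left(F \right)} = \frac{1}{-2 + 11210} = \frac{1}{11208}$)
$- \frac{410820}{H{\left(l{\left(15 \right)} \right)}} + \frac{140915}{355342} = - 410820 \frac{1}{\frac{1}{11208}} + \frac{140915}{355342} = \left(-410820\right) 11208 + 140915 \cdot \frac{1}{355342} = -4604470560 + \frac{140915}{355342} = - \frac{1636161777590605}{355342}$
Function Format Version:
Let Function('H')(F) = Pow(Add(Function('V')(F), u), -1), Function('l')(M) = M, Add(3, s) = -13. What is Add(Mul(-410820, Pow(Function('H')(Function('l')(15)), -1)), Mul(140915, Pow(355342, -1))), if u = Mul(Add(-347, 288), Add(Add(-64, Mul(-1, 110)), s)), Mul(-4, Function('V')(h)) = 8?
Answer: Rational(-1636161777590605, 355342) ≈ -4.6045e+9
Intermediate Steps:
s = -16 (s = Add(-3, -13) = -16)
Function('V')(h) = -2 (Function('V')(h) = Mul(Rational(-1, 4), 8) = -2)
u = 11210 (u = Mul(Add(-347, 288), Add(Add(-64, Mul(-1, 110)), -16)) = Mul(-59, Add(Add(-64, -110), -16)) = Mul(-59, Add(-174, -16)) = Mul(-59, -190) = 11210)
Function('H')(F) = Rational(1, 11208) (Function('H')(F) = Pow(Add(-2, 11210), -1) = Pow(11208, -1) = Rational(1, 11208))
Add(Mul(-410820, Pow(Function('H')(Function('l')(15)), -1)), Mul(140915, Pow(355342, -1))) = Add(Mul(-410820, Pow(Rational(1, 11208), -1)), Mul(140915, Pow(355342, -1))) = Add(Mul(-410820, 11208), Mul(140915, Rational(1, 355342))) = Add(-4604470560, Rational(140915, 355342)) = Rational(-1636161777590605, 355342)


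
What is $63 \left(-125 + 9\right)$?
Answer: $-7308$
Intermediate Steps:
$63 \left(-125 + 9\right) = 63 \left(-116\right) = -7308$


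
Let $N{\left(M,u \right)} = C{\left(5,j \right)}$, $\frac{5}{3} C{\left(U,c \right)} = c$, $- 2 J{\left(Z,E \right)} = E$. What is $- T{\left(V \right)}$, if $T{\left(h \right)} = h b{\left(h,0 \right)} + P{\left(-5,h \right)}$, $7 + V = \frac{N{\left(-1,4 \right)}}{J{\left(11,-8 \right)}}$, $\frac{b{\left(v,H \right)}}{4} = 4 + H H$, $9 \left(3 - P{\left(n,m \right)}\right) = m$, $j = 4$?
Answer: $\frac{4441}{45} \approx 98.689$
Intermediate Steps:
$J{\left(Z,E \right)} = - \frac{E}{2}$
$C{\left(U,c \right)} = \frac{3 c}{5}$
$N{\left(M,u \right)} = \frac{12}{5}$ ($N{\left(M,u \right)} = \frac{3}{5} \cdot 4 = \frac{12}{5}$)
$P{\left(n,m \right)} = 3 - \frac{m}{9}$
$b{\left(v,H \right)} = 16 + 4 H^{2}$ ($b{\left(v,H \right)} = 4 \left(4 + H H\right) = 4 \left(4 + H^{2}\right) = 16 + 4 H^{2}$)
$V = - \frac{32}{5}$ ($V = -7 + \frac{12}{5 \left(\left(- \frac{1}{2}\right) \left(-8\right)\right)} = -7 + \frac{12}{5 \cdot 4} = -7 + \frac{12}{5} \cdot \frac{1}{4} = -7 + \frac{3}{5} = - \frac{32}{5} \approx -6.4$)
$T{\left(h \right)} = 3 + \frac{143 h}{9}$ ($T{\left(h \right)} = h \left(16 + 4 \cdot 0^{2}\right) - \left(-3 + \frac{h}{9}\right) = h \left(16 + 4 \cdot 0\right) - \left(-3 + \frac{h}{9}\right) = h \left(16 + 0\right) - \left(-3 + \frac{h}{9}\right) = h 16 - \left(-3 + \frac{h}{9}\right) = 16 h - \left(-3 + \frac{h}{9}\right) = 3 + \frac{143 h}{9}$)
$- T{\left(V \right)} = - (3 + \frac{143}{9} \left(- \frac{32}{5}\right)) = - (3 - \frac{4576}{45}) = \left(-1\right) \left(- \frac{4441}{45}\right) = \frac{4441}{45}$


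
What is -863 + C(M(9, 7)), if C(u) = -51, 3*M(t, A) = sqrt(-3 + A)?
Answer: -914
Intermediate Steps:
M(t, A) = sqrt(-3 + A)/3
-863 + C(M(9, 7)) = -863 - 51 = -914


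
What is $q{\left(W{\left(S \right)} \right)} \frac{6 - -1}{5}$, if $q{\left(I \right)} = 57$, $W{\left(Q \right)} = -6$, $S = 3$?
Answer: $\frac{399}{5} \approx 79.8$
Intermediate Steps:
$q{\left(W{\left(S \right)} \right)} \frac{6 - -1}{5} = 57 \frac{6 - -1}{5} = 57 \left(6 + 1\right) \frac{1}{5} = 57 \cdot 7 \cdot \frac{1}{5} = 57 \cdot \frac{7}{5} = \frac{399}{5}$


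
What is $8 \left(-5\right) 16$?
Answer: $-640$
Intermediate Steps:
$8 \left(-5\right) 16 = \left(-40\right) 16 = -640$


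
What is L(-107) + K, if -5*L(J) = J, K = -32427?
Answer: -162028/5 ≈ -32406.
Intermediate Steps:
L(J) = -J/5
L(-107) + K = -⅕*(-107) - 32427 = 107/5 - 32427 = -162028/5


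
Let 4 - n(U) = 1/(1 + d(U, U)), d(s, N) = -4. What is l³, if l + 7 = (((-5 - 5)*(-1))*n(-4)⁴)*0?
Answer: -343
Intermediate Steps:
n(U) = 13/3 (n(U) = 4 - 1/(1 - 4) = 4 - 1/(-3) = 4 - 1*(-⅓) = 4 + ⅓ = 13/3)
l = -7 (l = -7 + (((-5 - 5)*(-1))*(13/3)⁴)*0 = -7 + (-10*(-1)*(28561/81))*0 = -7 + (10*(28561/81))*0 = -7 + (285610/81)*0 = -7 + 0 = -7)
l³ = (-7)³ = -343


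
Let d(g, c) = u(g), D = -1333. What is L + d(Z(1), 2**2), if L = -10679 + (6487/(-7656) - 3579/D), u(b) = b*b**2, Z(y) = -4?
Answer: -109618374211/10205448 ≈ -10741.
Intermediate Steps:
u(b) = b**3
d(g, c) = g**3
L = -108965225539/10205448 (L = -10679 + (6487/(-7656) - 3579/(-1333)) = -10679 + (6487*(-1/7656) - 3579*(-1/1333)) = -10679 + (-6487/7656 + 3579/1333) = -10679 + 18753653/10205448 = -108965225539/10205448 ≈ -10677.)
L + d(Z(1), 2**2) = -108965225539/10205448 + (-4)**3 = -108965225539/10205448 - 64 = -109618374211/10205448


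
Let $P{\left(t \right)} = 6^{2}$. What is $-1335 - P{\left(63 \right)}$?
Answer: $-1371$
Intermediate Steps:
$P{\left(t \right)} = 36$
$-1335 - P{\left(63 \right)} = -1335 - 36 = -1371$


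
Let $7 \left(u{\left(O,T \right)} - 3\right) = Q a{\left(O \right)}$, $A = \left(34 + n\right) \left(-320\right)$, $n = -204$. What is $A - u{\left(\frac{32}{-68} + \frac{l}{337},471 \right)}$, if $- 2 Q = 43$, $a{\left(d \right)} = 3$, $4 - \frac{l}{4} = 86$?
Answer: $\frac{761687}{14} \approx 54406.0$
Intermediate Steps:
$l = -328$ ($l = 16 - 344 = -328$)
$Q = - \frac{43}{2}$ ($Q = \left(- \frac{1}{2}\right) 43 = - \frac{43}{2} \approx -21.5$)
$A = 54400$ ($A = \left(34 - 204\right) \left(-320\right) = \left(-170\right) \left(-320\right) = 54400$)
$u{\left(O,T \right)} = - \frac{87}{14}$ ($u{\left(O,T \right)} = 3 + \frac{\left(- \frac{43}{2}\right) 3}{7} = 3 + \frac{1}{7} \left(- \frac{129}{2}\right) = 3 - \frac{129}{14} = - \frac{87}{14}$)
$A - u{\left(\frac{32}{-68} + \frac{l}{337},471 \right)} = 54400 - - \frac{87}{14} = 54400 + \frac{87}{14} = \frac{761687}{14}$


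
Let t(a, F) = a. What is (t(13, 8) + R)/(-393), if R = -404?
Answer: 391/393 ≈ 0.99491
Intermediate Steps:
(t(13, 8) + R)/(-393) = (13 - 404)/(-393) = -391*(-1/393) = 391/393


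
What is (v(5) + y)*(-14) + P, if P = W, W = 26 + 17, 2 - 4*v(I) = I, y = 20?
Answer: -453/2 ≈ -226.50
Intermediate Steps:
v(I) = 1/2 - I/4
W = 43
P = 43
(v(5) + y)*(-14) + P = ((1/2 - 1/4*5) + 20)*(-14) + 43 = ((1/2 - 5/4) + 20)*(-14) + 43 = (-3/4 + 20)*(-14) + 43 = (77/4)*(-14) + 43 = -539/2 + 43 = -453/2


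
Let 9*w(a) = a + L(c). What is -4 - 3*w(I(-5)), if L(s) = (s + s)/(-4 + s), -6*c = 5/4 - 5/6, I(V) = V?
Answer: -687/293 ≈ -2.3447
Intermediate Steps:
c = -5/72 (c = -(5/4 - 5/6)/6 = -(5*(¼) - 5*⅙)/6 = -(5/4 - ⅚)/6 = -⅙*5/12 = -5/72 ≈ -0.069444)
L(s) = 2*s/(-4 + s) (L(s) = (2*s)/(-4 + s) = 2*s/(-4 + s))
w(a) = 10/2637 + a/9 (w(a) = (a + 2*(-5/72)/(-4 - 5/72))/9 = (a + 2*(-5/72)/(-293/72))/9 = (a + 2*(-5/72)*(-72/293))/9 = (a + 10/293)/9 = (10/293 + a)/9 = 10/2637 + a/9)
-4 - 3*w(I(-5)) = -4 - 3*(10/2637 + (⅑)*(-5)) = -4 - 3*(10/2637 - 5/9) = -4 - 3*(-485/879) = -4 + 485/293 = -687/293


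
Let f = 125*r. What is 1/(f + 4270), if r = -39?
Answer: -1/605 ≈ -0.0016529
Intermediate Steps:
f = -4875 (f = 125*(-39) = -4875)
1/(f + 4270) = 1/(-4875 + 4270) = 1/(-605) = -1/605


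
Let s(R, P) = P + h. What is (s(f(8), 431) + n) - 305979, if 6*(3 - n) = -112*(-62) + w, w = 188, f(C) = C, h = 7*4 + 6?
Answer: -920099/3 ≈ -3.0670e+5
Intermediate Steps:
h = 34 (h = 28 + 6 = 34)
s(R, P) = 34 + P (s(R, P) = P + 34 = 34 + P)
n = -3557/3 (n = 3 - (-112*(-62) + 188)/6 = 3 - (6944 + 188)/6 = 3 - ⅙*7132 = 3 - 3566/3 = -3557/3 ≈ -1185.7)
(s(f(8), 431) + n) - 305979 = ((34 + 431) - 3557/3) - 305979 = (465 - 3557/3) - 305979 = -2162/3 - 305979 = -920099/3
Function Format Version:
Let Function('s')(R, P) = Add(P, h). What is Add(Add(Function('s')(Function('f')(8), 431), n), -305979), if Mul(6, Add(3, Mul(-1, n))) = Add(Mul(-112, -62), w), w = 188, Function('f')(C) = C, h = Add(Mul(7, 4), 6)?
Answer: Rational(-920099, 3) ≈ -3.0670e+5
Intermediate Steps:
h = 34 (h = Add(28, 6) = 34)
Function('s')(R, P) = Add(34, P) (Function('s')(R, P) = Add(P, 34) = Add(34, P))
n = Rational(-3557, 3) (n = Add(3, Mul(Rational(-1, 6), Add(Mul(-112, -62), 188))) = Add(3, Mul(Rational(-1, 6), Add(6944, 188))) = Add(3, Mul(Rational(-1, 6), 7132)) = Add(3, Rational(-3566, 3)) = Rational(-3557, 3) ≈ -1185.7)
Add(Add(Function('s')(Function('f')(8), 431), n), -305979) = Add(Add(Add(34, 431), Rational(-3557, 3)), -305979) = Add(Add(465, Rational(-3557, 3)), -305979) = Add(Rational(-2162, 3), -305979) = Rational(-920099, 3)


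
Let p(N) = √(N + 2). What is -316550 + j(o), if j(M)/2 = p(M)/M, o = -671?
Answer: -316550 - 2*I*√669/671 ≈ -3.1655e+5 - 0.077094*I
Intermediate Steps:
p(N) = √(2 + N)
j(M) = 2*√(2 + M)/M (j(M) = 2*(√(2 + M)/M) = 2*√(2 + M)/M)
-316550 + j(o) = -316550 + 2*√(2 - 671)/(-671) = -316550 + 2*(-1/671)*√(-669) = -316550 + 2*(-1/671)*(I*√669) = -316550 - 2*I*√669/671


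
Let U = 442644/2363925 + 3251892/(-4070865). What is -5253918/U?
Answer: 561773404289822775/65392053656 ≈ 8.5908e+6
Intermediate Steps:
U = -130784107312/213849323225 (U = 442644*(1/2363925) + 3251892*(-1/4070865) = 147548/787975 - 1083964/1356955 = -130784107312/213849323225 ≈ -0.61157)
-5253918/U = -5253918/(-130784107312/213849323225) = -5253918*(-213849323225/130784107312) = 561773404289822775/65392053656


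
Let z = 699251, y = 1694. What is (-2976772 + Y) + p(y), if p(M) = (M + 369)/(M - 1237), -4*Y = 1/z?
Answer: -3804995968108421/1278230828 ≈ -2.9768e+6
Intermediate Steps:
Y = -1/2797004 (Y = -¼/699251 = -¼*1/699251 = -1/2797004 ≈ -3.5753e-7)
p(M) = (369 + M)/(-1237 + M)
(-2976772 + Y) + p(y) = (-2976772 - 1/2797004) + (369 + 1694)/(-1237 + 1694) = -8326043191089/2797004 + 2063/457 = -3804995968108421/1278230828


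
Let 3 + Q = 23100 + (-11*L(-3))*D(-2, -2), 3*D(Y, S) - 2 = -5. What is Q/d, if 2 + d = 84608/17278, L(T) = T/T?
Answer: 99815006/12513 ≈ 7976.9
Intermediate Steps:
L(T) = 1
D(Y, S) = -1 (D(Y, S) = ⅔ + (⅓)*(-5) = ⅔ - 5/3 = -1)
d = 25026/8639 (d = -2 + 84608/17278 = -2 + 84608*(1/17278) = -2 + 42304/8639 = 25026/8639 ≈ 2.8969)
Q = 23108 (Q = -3 + (23100 - 11*1*(-1)) = -3 + (23100 - 11*(-1)) = -3 + (23100 + 11) = -3 + 23111 = 23108)
Q/d = 23108/(25026/8639) = 23108*(8639/25026) = 99815006/12513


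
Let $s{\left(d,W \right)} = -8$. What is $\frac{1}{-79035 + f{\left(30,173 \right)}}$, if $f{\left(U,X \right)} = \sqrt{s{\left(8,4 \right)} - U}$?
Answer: $- \frac{79035}{6246531263} - \frac{i \sqrt{38}}{6246531263} \approx -1.2653 \cdot 10^{-5} - 9.8685 \cdot 10^{-10} i$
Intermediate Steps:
$f{\left(U,X \right)} = \sqrt{-8 - U}$
$\frac{1}{-79035 + f{\left(30,173 \right)}} = \frac{1}{-79035 + \sqrt{-8 - 30}} = \frac{1}{-79035 + \sqrt{-38}} = \frac{1}{-79035 + i \sqrt{38}}$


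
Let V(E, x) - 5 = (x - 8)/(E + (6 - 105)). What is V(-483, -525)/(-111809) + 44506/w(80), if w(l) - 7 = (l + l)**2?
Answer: 2896043563127/1666320162666 ≈ 1.7380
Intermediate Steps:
w(l) = 7 + 4*l**2 (w(l) = 7 + (l + l)**2 = 7 + (2*l)**2 = 7 + 4*l**2)
V(E, x) = 5 + (-8 + x)/(-99 + E) (V(E, x) = 5 + (x - 8)/(E + (6 - 105)) = 5 + (-8 + x)/(E - 99) = 5 + (-8 + x)/(-99 + E))
V(-483, -525)/(-111809) + 44506/w(80) = ((-503 - 525 + 5*(-483))/(-99 - 483))/(-111809) + 44506/(7 + 4*80**2) = ((-503 - 525 - 2415)/(-582))*(-1/111809) + 44506/(7 + 4*6400) = -1/582*(-3443)*(-1/111809) + 44506/(7 + 25600) = (3443/582)*(-1/111809) + 44506/25607 = -3443/65072838 + 44506*(1/25607) = -3443/65072838 + 44506/25607 = 2896043563127/1666320162666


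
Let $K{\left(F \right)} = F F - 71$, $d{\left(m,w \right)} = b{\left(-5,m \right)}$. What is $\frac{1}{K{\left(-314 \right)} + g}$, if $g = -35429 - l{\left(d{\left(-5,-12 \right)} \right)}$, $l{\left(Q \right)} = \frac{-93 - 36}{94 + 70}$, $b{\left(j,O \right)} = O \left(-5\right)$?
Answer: $\frac{164}{10347873} \approx 1.5849 \cdot 10^{-5}$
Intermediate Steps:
$b{\left(j,O \right)} = - 5 O$
$d{\left(m,w \right)} = - 5 m$
$l{\left(Q \right)} = - \frac{129}{164}$
$K{\left(F \right)} = -71 + F^{2}$ ($K{\left(F \right)} = F^{2} - 71 = -71 + F^{2}$)
$g = - \frac{5810227}{164}$ ($g = -35429 - - \frac{129}{164} = -35429 + \frac{129}{164} = - \frac{5810227}{164} \approx -35428.0$)
$\frac{1}{K{\left(-314 \right)} + g} = \frac{1}{\left(-71 + \left(-314\right)^{2}\right) - \frac{5810227}{164}} = \frac{1}{\left(-71 + 98596\right) - \frac{5810227}{164}} = \frac{1}{98525 - \frac{5810227}{164}} = \frac{1}{\frac{10347873}{164}} = \frac{164}{10347873}$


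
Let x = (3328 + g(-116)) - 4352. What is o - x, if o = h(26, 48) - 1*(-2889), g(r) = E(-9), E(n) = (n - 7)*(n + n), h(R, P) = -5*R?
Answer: 3495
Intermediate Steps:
E(n) = 2*n*(-7 + n) (E(n) = (-7 + n)*(2*n) = 2*n*(-7 + n))
g(r) = 288 (g(r) = 2*(-9)*(-7 - 9) = 2*(-9)*(-16) = 288)
x = -736 (x = (3328 + 288) - 4352 = 3616 - 4352 = -736)
o = 2759 (o = -5*26 - 1*(-2889) = -130 + 2889 = 2759)
o - x = 2759 - 1*(-736) = 2759 + 736 = 3495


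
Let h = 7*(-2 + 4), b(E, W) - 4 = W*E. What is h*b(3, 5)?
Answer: 266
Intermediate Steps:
b(E, W) = 4 + E*W (b(E, W) = 4 + W*E = 4 + E*W)
h = 14 (h = 7*2 = 14)
h*b(3, 5) = 14*(4 + 3*5) = 14*(4 + 15) = 14*19 = 266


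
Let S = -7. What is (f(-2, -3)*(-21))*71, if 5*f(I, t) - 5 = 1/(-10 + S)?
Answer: -125244/85 ≈ -1473.5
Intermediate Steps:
f(I, t) = 84/85 (f(I, t) = 1 + 1/(5*(-10 - 7)) = 1 + (⅕)/(-17) = 1 + (⅕)*(-1/17) = 1 - 1/85 = 84/85)
(f(-2, -3)*(-21))*71 = ((84/85)*(-21))*71 = -1764/85*71 = -125244/85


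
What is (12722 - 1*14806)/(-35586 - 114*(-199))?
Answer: 521/3225 ≈ 0.16155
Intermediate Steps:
(12722 - 1*14806)/(-35586 - 114*(-199)) = (12722 - 14806)/(-35586 - 1*(-22686)) = -2084/(-35586 + 22686) = -2084/(-12900) = -2084*(-1/12900) = 521/3225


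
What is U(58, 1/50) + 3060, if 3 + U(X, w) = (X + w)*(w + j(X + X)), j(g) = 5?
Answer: 8370651/2500 ≈ 3348.3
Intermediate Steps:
U(X, w) = -3 + (5 + w)*(X + w) (U(X, w) = -3 + (X + w)*(w + 5) = -3 + (X + w)*(5 + w) = -3 + (5 + w)*(X + w))
U(58, 1/50) + 3060 = (-3 + (1/50)² + 5*58 + 5/50 + 58/50) + 3060 = (-3 + (1/50)² + 290 + 5*(1/50) + 58*(1/50)) + 3060 = (-3 + 1/2500 + 290 + ⅒ + 29/25) + 3060 = 720651/2500 + 3060 = 8370651/2500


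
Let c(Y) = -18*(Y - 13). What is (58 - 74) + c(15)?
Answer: -52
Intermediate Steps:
c(Y) = 234 - 18*Y (c(Y) = -18*(-13 + Y) = 234 - 18*Y)
(58 - 74) + c(15) = (58 - 74) + (234 - 18*15) = -16 + (234 - 270) = -16 - 36 = -52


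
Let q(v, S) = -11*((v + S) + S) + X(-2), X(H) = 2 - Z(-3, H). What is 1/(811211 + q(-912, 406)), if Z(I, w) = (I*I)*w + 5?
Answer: 1/812326 ≈ 1.2310e-6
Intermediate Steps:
Z(I, w) = 5 + w*I² (Z(I, w) = I²*w + 5 = w*I² + 5 = 5 + w*I²)
X(H) = -3 - 9*H (X(H) = 2 - (5 + H*(-3)²) = 2 - (5 + H*9) = 2 - (5 + 9*H) = 2 + (-5 - 9*H) = -3 - 9*H)
q(v, S) = 15 - 22*S - 11*v (q(v, S) = -11*((v + S) + S) + (-3 - 9*(-2)) = -11*((S + v) + S) + (-3 + 18) = -11*(v + 2*S) + 15 = (-22*S - 11*v) + 15 = 15 - 22*S - 11*v)
1/(811211 + q(-912, 406)) = 1/(811211 + (15 - 22*406 - 11*(-912))) = 1/(811211 + (15 - 8932 + 10032)) = 1/(811211 + 1115) = 1/812326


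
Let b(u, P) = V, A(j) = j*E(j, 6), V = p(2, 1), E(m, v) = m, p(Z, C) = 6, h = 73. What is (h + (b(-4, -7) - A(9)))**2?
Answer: 4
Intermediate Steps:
V = 6
A(j) = j**2 (A(j) = j*j = j**2)
b(u, P) = 6
(h + (b(-4, -7) - A(9)))**2 = (73 + (6 - 1*9**2))**2 = (73 + (6 - 1*81))**2 = (73 + (6 - 81))**2 = (73 - 75)**2 = (-2)**2 = 4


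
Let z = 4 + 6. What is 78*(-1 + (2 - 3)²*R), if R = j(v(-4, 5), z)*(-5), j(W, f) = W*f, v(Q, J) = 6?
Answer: -23478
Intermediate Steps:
z = 10
R = -300 (R = (6*10)*(-5) = 60*(-5) = -300)
78*(-1 + (2 - 3)²*R) = 78*(-1 + (2 - 3)²*(-300)) = 78*(-1 + (-1)²*(-300)) = 78*(-1 + 1*(-300)) = 78*(-1 - 300) = 78*(-301) = -23478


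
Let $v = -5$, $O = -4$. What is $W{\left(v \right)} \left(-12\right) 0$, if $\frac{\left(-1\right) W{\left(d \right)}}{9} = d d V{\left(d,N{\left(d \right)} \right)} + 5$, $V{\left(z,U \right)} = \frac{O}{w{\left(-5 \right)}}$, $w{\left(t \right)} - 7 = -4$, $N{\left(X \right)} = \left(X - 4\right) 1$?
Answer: $0$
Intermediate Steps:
$N{\left(X \right)} = -4 + X$ ($N{\left(X \right)} = \left(-4 + X\right) 1 = -4 + X$)
$w{\left(t \right)} = 3$ ($w{\left(t \right)} = 7 - 4 = 3$)
$V{\left(z,U \right)} = - \frac{4}{3}$
$W{\left(d \right)} = -45 + 12 d^{2}$ ($W{\left(d \right)} = - 9 \left(d d \left(- \frac{4}{3}\right) + 5\right) = - 9 \left(d^{2} \left(- \frac{4}{3}\right) + 5\right) = - 9 \left(- \frac{4 d^{2}}{3} + 5\right) = - 9 \left(5 - \frac{4 d^{2}}{3}\right) = -45 + 12 d^{2}$)
$W{\left(v \right)} \left(-12\right) 0 = \left(-45 + 12 \left(-5\right)^{2}\right) \left(-12\right) 0 = \left(-45 + 12 \cdot 25\right) \left(-12\right) 0 = \left(-45 + 300\right) \left(-12\right) 0 = 255 \left(-12\right) 0 = \left(-3060\right) 0 = 0$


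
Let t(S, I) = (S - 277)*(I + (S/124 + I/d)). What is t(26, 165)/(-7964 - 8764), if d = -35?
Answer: 17483405/7259952 ≈ 2.4082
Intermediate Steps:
t(S, I) = (-277 + S)*(S/124 + 34*I/35) (t(S, I) = (S - 277)*(I + (S/124 + I/(-35))) = (-277 + S)*(I + (S*(1/124) + I*(-1/35))) = (-277 + S)*(I + (S/124 - I/35)) = (-277 + S)*(I + (-I/35 + S/124)) = (-277 + S)*(S/124 + 34*I/35))
t(26, 165)/(-7964 - 8764) = (-9418/35*165 - 277/124*26 + (1/124)*26² + (34/35)*165*26)/(-7964 - 8764) = (-310794/7 - 3601/62 + (1/124)*676 + 29172/7)/(-16728) = (-310794/7 - 3601/62 + 169/31 + 29172/7)*(-1/16728) = -17483405/434*(-1/16728) = 17483405/7259952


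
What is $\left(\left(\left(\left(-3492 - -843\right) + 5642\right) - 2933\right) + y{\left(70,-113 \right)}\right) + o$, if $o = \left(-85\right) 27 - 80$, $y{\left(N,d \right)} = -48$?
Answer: $-2363$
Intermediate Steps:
$o = -2375$ ($o = -2295 - 80 = -2375$)
$\left(\left(\left(\left(-3492 - -843\right) + 5642\right) - 2933\right) + y{\left(70,-113 \right)}\right) + o = \left(\left(\left(\left(-3492 - -843\right) + 5642\right) - 2933\right) - 48\right) - 2375 = \left(\left(\left(\left(-3492 + 843\right) + 5642\right) - 2933\right) - 48\right) - 2375 = \left(\left(\left(-2649 + 5642\right) - 2933\right) - 48\right) - 2375 = \left(\left(2993 - 2933\right) - 48\right) - 2375 = \left(60 - 48\right) - 2375 = 12 - 2375 = -2363$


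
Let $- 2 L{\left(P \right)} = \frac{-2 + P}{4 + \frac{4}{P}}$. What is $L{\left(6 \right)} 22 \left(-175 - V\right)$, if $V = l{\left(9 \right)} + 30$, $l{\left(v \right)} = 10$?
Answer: $\frac{14190}{7} \approx 2027.1$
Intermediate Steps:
$L{\left(P \right)} = - \frac{-2 + P}{2 \left(4 + \frac{4}{P}\right)}$ ($L{\left(P \right)} = - \frac{\left(-2 + P\right) \frac{1}{4 + \frac{4}{P}}}{2} = - \frac{\frac{1}{4 + \frac{4}{P}} \left(-2 + P\right)}{2} = - \frac{-2 + P}{2 \left(4 + \frac{4}{P}\right)}$)
$V = 40$ ($V = 10 + 30 = 40$)
$L{\left(6 \right)} 22 \left(-175 - V\right) = \frac{1}{8} \cdot 6 \frac{1}{1 + 6} \left(2 - 6\right) 22 \left(-175 - 40\right) = \frac{1}{8} \cdot 6 \cdot \frac{1}{7} \left(2 - 6\right) 22 \left(-175 - 40\right) = \frac{1}{8} \cdot 6 \cdot \frac{1}{7} \left(-4\right) 22 \left(-215\right) = \left(- \frac{3}{7}\right) 22 \left(-215\right) = \left(- \frac{66}{7}\right) \left(-215\right) = \frac{14190}{7}$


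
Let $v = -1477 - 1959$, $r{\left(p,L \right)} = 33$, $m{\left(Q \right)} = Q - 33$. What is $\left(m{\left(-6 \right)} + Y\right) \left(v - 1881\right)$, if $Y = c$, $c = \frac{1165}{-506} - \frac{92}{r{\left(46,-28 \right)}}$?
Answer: $\frac{355861493}{1518} \approx 2.3443 \cdot 10^{5}$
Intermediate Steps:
$m{\left(Q \right)} = -33 + Q$
$c = - \frac{7727}{1518}$ ($c = \frac{1165}{-506} - \frac{92}{33} = 1165 \left(- \frac{1}{506}\right) - \frac{92}{33} = - \frac{1165}{506} - \frac{92}{33} = - \frac{7727}{1518} \approx -5.0902$)
$Y = - \frac{7727}{1518} \approx -5.0902$
$v = -3436$
$\left(m{\left(-6 \right)} + Y\right) \left(v - 1881\right) = \left(\left(-33 - 6\right) - \frac{7727}{1518}\right) \left(-3436 - 1881\right) = \left(-39 - \frac{7727}{1518}\right) \left(-5317\right) = \left(- \frac{66929}{1518}\right) \left(-5317\right) = \frac{355861493}{1518}$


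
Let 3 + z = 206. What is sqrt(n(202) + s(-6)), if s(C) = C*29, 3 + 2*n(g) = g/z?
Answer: I*sqrt(28846706)/406 ≈ 13.229*I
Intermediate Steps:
z = 203 (z = -3 + 206 = 203)
n(g) = -3/2 + g/406 (n(g) = -3/2 + (g/203)/2 = -3/2 + g/406)
s(C) = 29*C
sqrt(n(202) + s(-6)) = sqrt((-3/2 + (1/406)*202) + 29*(-6)) = sqrt((-3/2 + 101/203) - 174) = sqrt(-407/406 - 174) = sqrt(-71051/406) = I*sqrt(28846706)/406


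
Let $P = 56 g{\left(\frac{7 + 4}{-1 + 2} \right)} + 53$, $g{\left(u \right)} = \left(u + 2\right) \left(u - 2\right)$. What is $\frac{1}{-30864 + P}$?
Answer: $- \frac{1}{24259} \approx -4.1222 \cdot 10^{-5}$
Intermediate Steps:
$g{\left(u \right)} = \left(-2 + u\right) \left(2 + u\right)$ ($g{\left(u \right)} = \left(2 + u\right) \left(-2 + u\right) = \left(-2 + u\right) \left(2 + u\right)$)
$P = 6605$ ($P = 56 \left(-4 + \left(\frac{7 + 4}{-1 + 2}\right)^{2}\right) + 53 = 56 \left(-4 + \left(\frac{11}{1}\right)^{2}\right) + 53 = 56 \left(-4 + \left(11 \cdot 1\right)^{2}\right) + 53 = 56 \left(-4 + 11^{2}\right) + 53 = 56 \left(-4 + 121\right) + 53 = 56 \cdot 117 + 53 = 6552 + 53 = 6605$)
$\frac{1}{-30864 + P} = \frac{1}{-30864 + 6605} = \frac{1}{-24259} = - \frac{1}{24259}$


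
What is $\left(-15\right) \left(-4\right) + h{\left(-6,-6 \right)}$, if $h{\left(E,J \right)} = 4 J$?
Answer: $36$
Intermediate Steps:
$\left(-15\right) \left(-4\right) + h{\left(-6,-6 \right)} = \left(-15\right) \left(-4\right) + 4 \left(-6\right) = 60 - 24 = 36$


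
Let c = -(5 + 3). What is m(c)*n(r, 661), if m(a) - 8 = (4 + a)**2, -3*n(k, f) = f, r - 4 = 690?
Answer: -5288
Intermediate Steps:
r = 694 (r = 4 + 690 = 694)
n(k, f) = -f/3
c = -8 (c = -1*8 = -8)
m(a) = 8 + (4 + a)**2
m(c)*n(r, 661) = (8 + (4 - 8)**2)*(-1/3*661) = (8 + (-4)**2)*(-661/3) = (8 + 16)*(-661/3) = 24*(-661/3) = -5288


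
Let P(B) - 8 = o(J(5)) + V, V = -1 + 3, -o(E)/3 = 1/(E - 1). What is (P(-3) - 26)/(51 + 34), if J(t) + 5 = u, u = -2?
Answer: -25/136 ≈ -0.18382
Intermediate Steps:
J(t) = -7 (J(t) = -5 - 2 = -7)
o(E) = -3/(-1 + E) (o(E) = -3/(E - 1) = -3/(-1 + E))
V = 2
P(B) = 83/8 (P(B) = 8 + (-3/(-1 - 7) + 2) = 8 + (-3/(-8) + 2) = 8 + (-3*(-⅛) + 2) = 8 + (3/8 + 2) = 8 + 19/8 = 83/8)
(P(-3) - 26)/(51 + 34) = (83/8 - 26)/(51 + 34) = -125/8/85 = -125/8*1/85 = -25/136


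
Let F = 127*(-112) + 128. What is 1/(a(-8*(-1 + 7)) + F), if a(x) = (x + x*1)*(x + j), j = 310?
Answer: -1/39248 ≈ -2.5479e-5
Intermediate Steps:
F = -14096 (F = -14224 + 128 = -14096)
a(x) = 2*x*(310 + x) (a(x) = (x + x*1)*(x + 310) = (x + x)*(310 + x) = (2*x)*(310 + x) = 2*x*(310 + x))
1/(a(-8*(-1 + 7)) + F) = 1/(2*(-8*(-1 + 7))*(310 - 8*(-1 + 7)) - 14096) = 1/(2*(-8*6)*(310 - 8*6) - 14096) = 1/(2*(-48)*(310 - 48) - 14096) = 1/(2*(-48)*262 - 14096) = 1/(-25152 - 14096) = 1/(-39248) = -1/39248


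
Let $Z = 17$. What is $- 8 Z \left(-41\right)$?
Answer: $5576$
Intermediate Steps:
$- 8 Z \left(-41\right) = \left(-8\right) 17 \left(-41\right) = \left(-136\right) \left(-41\right) = 5576$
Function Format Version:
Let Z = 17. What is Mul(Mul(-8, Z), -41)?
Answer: 5576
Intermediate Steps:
Mul(Mul(-8, Z), -41) = Mul(Mul(-8, 17), -41) = Mul(-136, -41) = 5576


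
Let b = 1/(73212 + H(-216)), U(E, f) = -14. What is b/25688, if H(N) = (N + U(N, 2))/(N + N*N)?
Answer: 1161/2183457555110 ≈ 5.3173e-10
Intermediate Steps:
H(N) = (-14 + N)/(N + N²) (H(N) = (N - 14)/(N + N*N) = (-14 + N)/(N + N²))
b = 4644/339996505 (b = 1/(73212 + (-14 - 216)/((-216)*(1 - 216))) = 1/(73212 - 1/216*(-230)/(-215)) = 1/(73212 - 1/216*(-1/215)*(-230)) = 1/(73212 - 23/4644) = 1/(339996505/4644) = 4644/339996505 ≈ 1.3659e-5)
b/25688 = (4644/339996505)/25688 = (4644/339996505)*(1/25688) = 1161/2183457555110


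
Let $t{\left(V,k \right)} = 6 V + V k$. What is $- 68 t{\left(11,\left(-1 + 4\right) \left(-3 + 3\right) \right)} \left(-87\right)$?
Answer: $390456$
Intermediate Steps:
$- 68 t{\left(11,\left(-1 + 4\right) \left(-3 + 3\right) \right)} \left(-87\right) = - 68 \cdot 11 \left(6 + \left(-1 + 4\right) \left(-3 + 3\right)\right) \left(-87\right) = - 68 \cdot 11 \left(6 + 3 \cdot 0\right) \left(-87\right) = - 68 \cdot 11 \left(6 + 0\right) \left(-87\right) = - 68 \cdot 11 \cdot 6 \left(-87\right) = \left(-68\right) 66 \left(-87\right) = \left(-4488\right) \left(-87\right) = 390456$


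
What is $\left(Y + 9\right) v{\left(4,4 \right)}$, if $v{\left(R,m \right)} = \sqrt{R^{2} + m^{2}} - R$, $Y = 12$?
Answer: $-84 + 84 \sqrt{2} \approx 34.794$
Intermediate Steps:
$\left(Y + 9\right) v{\left(4,4 \right)} = \left(12 + 9\right) \left(\sqrt{4^{2} + 4^{2}} - 4\right) = 21 \left(\sqrt{16 + 16} - 4\right) = 21 \left(\sqrt{32} - 4\right) = 21 \left(4 \sqrt{2} - 4\right) = 21 \left(-4 + 4 \sqrt{2}\right) = -84 + 84 \sqrt{2}$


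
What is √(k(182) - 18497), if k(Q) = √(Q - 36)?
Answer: √(-18497 + √146) ≈ 135.96*I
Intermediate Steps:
k(Q) = √(-36 + Q)
√(k(182) - 18497) = √(√(-36 + 182) - 18497) = √(√146 - 18497) = √(-18497 + √146)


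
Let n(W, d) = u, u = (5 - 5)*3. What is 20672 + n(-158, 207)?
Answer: 20672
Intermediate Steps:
u = 0 (u = 0*3 = 0)
n(W, d) = 0
20672 + n(-158, 207) = 20672 + 0 = 20672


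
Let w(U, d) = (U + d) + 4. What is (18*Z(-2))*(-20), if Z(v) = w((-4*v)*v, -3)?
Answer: 5400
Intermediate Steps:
w(U, d) = 4 + U + d
Z(v) = 1 - 4*v² (Z(v) = 4 + (-4*v)*v - 3 = 4 - 4*v² - 3 = 1 - 4*v²)
(18*Z(-2))*(-20) = (18*(1 - 4*(-2)²))*(-20) = (18*(1 - 4*4))*(-20) = (18*(1 - 16))*(-20) = (18*(-15))*(-20) = -270*(-20) = 5400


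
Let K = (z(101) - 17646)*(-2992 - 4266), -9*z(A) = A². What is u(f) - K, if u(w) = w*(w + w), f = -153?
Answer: -1226289508/9 ≈ -1.3625e+8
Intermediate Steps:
z(A) = -A²/9
K = 1226710870/9 (K = (-⅑*101² - 17646)*(-2992 - 4266) = (-⅑*10201 - 17646)*(-7258) = (-10201/9 - 17646)*(-7258) = -169015/9*(-7258) = 1226710870/9 ≈ 1.3630e+8)
u(w) = 2*w² (u(w) = w*(2*w) = 2*w²)
u(f) - K = 2*(-153)² - 1*1226710870/9 = 2*23409 - 1226710870/9 = 46818 - 1226710870/9 = -1226289508/9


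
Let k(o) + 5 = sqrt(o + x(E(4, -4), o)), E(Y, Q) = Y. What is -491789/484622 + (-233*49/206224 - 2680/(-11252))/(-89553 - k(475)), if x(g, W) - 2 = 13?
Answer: -95321119804587674223169/93931785353426095918104 + 247459471*sqrt(10)/1550598781787473056 ≈ -1.0148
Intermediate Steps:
x(g, W) = 15 (x(g, W) = 2 + 13 = 15)
k(o) = -5 + sqrt(15 + o) (k(o) = -5 + sqrt(o + 15) = -5 + sqrt(15 + o))
-491789/484622 + (-233*49/206224 - 2680/(-11252))/(-89553 - k(475)) = -491789/484622 + (-233*49/206224 - 2680/(-11252))/(-89553 - (-5 + sqrt(15 + 475))) = -491789*1/484622 + (-11417*1/206224 - 2680*(-1/11252))/(-89553 - (-5 + sqrt(490))) = -491789/484622 + (-11417/206224 + 670/2813)/(-89553 - (-5 + 7*sqrt(10))) = -491789/484622 + 106054059/(580108112*(-89553 + (5 - 7*sqrt(10)))) = -491789/484622 + 106054059/(580108112*(-89548 - 7*sqrt(10)))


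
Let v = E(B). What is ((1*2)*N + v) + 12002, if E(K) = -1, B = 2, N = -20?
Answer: 11961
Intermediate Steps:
v = -1
((1*2)*N + v) + 12002 = ((1*2)*(-20) - 1) + 12002 = (2*(-20) - 1) + 12002 = (-40 - 1) + 12002 = -41 + 12002 = 11961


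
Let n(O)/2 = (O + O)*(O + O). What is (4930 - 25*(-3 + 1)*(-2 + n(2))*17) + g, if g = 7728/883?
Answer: 26877418/883 ≈ 30439.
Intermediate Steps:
g = 7728/883 (g = 7728*(1/883) = 7728/883 ≈ 8.7520)
n(O) = 8*O² (n(O) = 2*((O + O)*(O + O)) = 2*((2*O)*(2*O)) = 2*(4*O²) = 8*O²)
(4930 - 25*(-3 + 1)*(-2 + n(2))*17) + g = (4930 - 25*(-3 + 1)*(-2 + 8*2²)*17) + 7728/883 = (4930 - (-50)*(-2 + 8*4)*17) + 7728/883 = (4930 - (-50)*(-2 + 32)*17) + 7728/883 = (4930 - (-50)*30*17) + 7728/883 = (4930 - 25*(-60)*17) + 7728/883 = (4930 + 1500*17) + 7728/883 = (4930 + 25500) + 7728/883 = 30430 + 7728/883 = 26877418/883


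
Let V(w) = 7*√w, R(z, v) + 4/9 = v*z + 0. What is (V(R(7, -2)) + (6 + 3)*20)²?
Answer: 285230/9 + 840*I*√130 ≈ 31692.0 + 9577.5*I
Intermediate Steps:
R(z, v) = -4/9 + v*z (R(z, v) = -4/9 + (v*z + 0) = -4/9 + v*z)
(V(R(7, -2)) + (6 + 3)*20)² = (7*√(-4/9 - 2*7) + (6 + 3)*20)² = (7*√(-4/9 - 14) + 9*20)² = (7*√(-130/9) + 180)² = (7*(I*√130/3) + 180)² = (7*I*√130/3 + 180)² = (180 + 7*I*√130/3)²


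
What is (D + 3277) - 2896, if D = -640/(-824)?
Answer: 39323/103 ≈ 381.78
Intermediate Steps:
D = 80/103 (D = -640*(-1/824) = 80/103 ≈ 0.77670)
(D + 3277) - 2896 = (80/103 + 3277) - 2896 = 337611/103 - 2896 = 39323/103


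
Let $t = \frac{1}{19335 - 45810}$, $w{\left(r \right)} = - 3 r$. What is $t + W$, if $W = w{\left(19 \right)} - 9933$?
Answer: $- \frac{264485251}{26475} \approx -9990.0$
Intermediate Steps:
$t = - \frac{1}{26475}$ ($t = \frac{1}{-26475} = - \frac{1}{26475} \approx -3.7771 \cdot 10^{-5}$)
$W = -9990$ ($W = \left(-3\right) 19 - 9933 = -57 - 9933 = -9990$)
$t + W = - \frac{1}{26475} - 9990 = - \frac{264485251}{26475}$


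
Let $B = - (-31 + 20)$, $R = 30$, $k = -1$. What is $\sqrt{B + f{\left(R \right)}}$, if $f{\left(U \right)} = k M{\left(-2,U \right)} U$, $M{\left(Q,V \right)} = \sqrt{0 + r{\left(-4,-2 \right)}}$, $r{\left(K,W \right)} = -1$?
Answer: $\sqrt{11 - 30 i} \approx 4.6343 - 3.2367 i$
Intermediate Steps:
$M{\left(Q,V \right)} = i$ ($M{\left(Q,V \right)} = \sqrt{0 - 1} = \sqrt{-1} = i$)
$B = 11$ ($B = \left(-1\right) \left(-11\right) = 11$)
$f{\left(U \right)} = - i U$
$\sqrt{B + f{\left(R \right)}} = \sqrt{11 - i 30} = \sqrt{11 - 30 i}$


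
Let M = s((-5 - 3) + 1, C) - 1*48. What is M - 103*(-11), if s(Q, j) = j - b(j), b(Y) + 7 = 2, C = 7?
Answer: 1097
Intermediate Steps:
b(Y) = -5 (b(Y) = -7 + 2 = -5)
s(Q, j) = 5 + j (s(Q, j) = j - 1*(-5) = j + 5 = 5 + j)
M = -36 (M = (5 + 7) - 1*48 = 12 - 48 = -36)
M - 103*(-11) = -36 - 103*(-11) = -36 + 1133 = 1097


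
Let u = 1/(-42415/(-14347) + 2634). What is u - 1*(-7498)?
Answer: 283667447021/37832413 ≈ 7498.0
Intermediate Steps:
u = 14347/37832413 (u = 1/(-42415*(-1/14347) + 2634) = 1/(42415/14347 + 2634) = 1/(37832413/14347) = 14347/37832413 ≈ 0.00037923)
u - 1*(-7498) = 14347/37832413 - 1*(-7498) = 14347/37832413 + 7498 = 283667447021/37832413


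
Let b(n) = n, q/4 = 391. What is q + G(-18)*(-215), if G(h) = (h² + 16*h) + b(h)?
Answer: -2306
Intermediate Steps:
q = 1564 (q = 4*391 = 1564)
G(h) = h² + 17*h (G(h) = (h² + 16*h) + h = h² + 17*h)
q + G(-18)*(-215) = 1564 - 18*(17 - 18)*(-215) = 1564 - 18*(-1)*(-215) = 1564 + 18*(-215) = 1564 - 3870 = -2306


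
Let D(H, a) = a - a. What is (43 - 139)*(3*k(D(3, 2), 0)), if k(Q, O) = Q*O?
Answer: 0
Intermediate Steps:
D(H, a) = 0
k(Q, O) = O*Q
(43 - 139)*(3*k(D(3, 2), 0)) = (43 - 139)*(3*(0*0)) = -288*0 = -96*0 = 0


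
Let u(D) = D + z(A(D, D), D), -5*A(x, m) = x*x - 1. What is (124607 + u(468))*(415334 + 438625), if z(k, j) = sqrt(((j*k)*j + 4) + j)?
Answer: 106808921925 + 18787098*I*sqrt(495571190)/5 ≈ 1.0681e+11 + 8.3646e+10*I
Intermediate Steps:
A(x, m) = 1/5 - x**2/5 (A(x, m) = -(x*x - 1)/5 = -(x**2 - 1)/5 = -(-1 + x**2)/5 = 1/5 - x**2/5)
z(k, j) = sqrt(4 + j + k*j**2) (z(k, j) = sqrt((k*j**2 + 4) + j) = sqrt((4 + k*j**2) + j) = sqrt(4 + j + k*j**2))
u(D) = D + sqrt(4 + D + D**2*(1/5 - D**2/5)) (u(D) = D + sqrt(4 + D + (1/5 - D**2/5)*D**2) = D + sqrt(4 + D + D**2*(1/5 - D**2/5)))
(124607 + u(468))*(415334 + 438625) = (124607 + (468 + sqrt(100 - 5*468**4 + 5*468**2 + 25*468)/5))*(415334 + 438625) = (124607 + (468 + sqrt(100 - 5*47971512576 + 5*219024 + 11700)/5))*853959 = (124607 + (468 + sqrt(100 - 239857562880 + 1095120 + 11700)/5))*853959 = (124607 + (468 + sqrt(-239856455960)/5))*853959 = (124607 + (468 + (22*I*sqrt(495571190))/5))*853959 = (124607 + (468 + 22*I*sqrt(495571190)/5))*853959 = (125075 + 22*I*sqrt(495571190)/5)*853959 = 106808921925 + 18787098*I*sqrt(495571190)/5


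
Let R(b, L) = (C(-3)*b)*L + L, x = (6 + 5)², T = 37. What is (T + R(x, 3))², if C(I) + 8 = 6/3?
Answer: 4571044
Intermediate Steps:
x = 121 (x = 11² = 121)
C(I) = -6 (C(I) = -8 + 6/3 = -8 + 6*(⅓) = -8 + 2 = -6)
R(b, L) = L - 6*L*b (R(b, L) = (-6*b)*L + L = -6*L*b + L = L - 6*L*b)
(T + R(x, 3))² = (37 + 3*(1 - 6*121))² = (37 + 3*(1 - 726))² = (37 + 3*(-725))² = (37 - 2175)² = (-2138)² = 4571044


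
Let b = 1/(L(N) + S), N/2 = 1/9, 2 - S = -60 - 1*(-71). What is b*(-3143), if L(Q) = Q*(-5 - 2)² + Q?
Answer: -28287/19 ≈ -1488.8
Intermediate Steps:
S = -9 (S = 2 - (-60 - 1*(-71)) = 2 - (-60 + 71) = 2 - 1*11 = 2 - 11 = -9)
N = 2/9 ≈ 0.22222
L(Q) = 50*Q (L(Q) = Q*(-7)² + Q = Q*49 + Q = 49*Q + Q = 50*Q)
b = 9/19 (b = 1/(50*(2/9) - 9) = 1/(100/9 - 9) = 1/(19/9) = 9/19 ≈ 0.47368)
b*(-3143) = (9/19)*(-3143) = -28287/19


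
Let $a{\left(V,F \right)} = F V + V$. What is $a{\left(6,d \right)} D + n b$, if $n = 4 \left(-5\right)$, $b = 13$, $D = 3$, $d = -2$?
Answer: $-278$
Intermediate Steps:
$a{\left(V,F \right)} = V + F V$
$n = -20$
$a{\left(6,d \right)} D + n b = 6 \left(1 - 2\right) 3 - 260 = 6 \left(-1\right) 3 - 260 = \left(-6\right) 3 - 260 = -18 - 260 = -278$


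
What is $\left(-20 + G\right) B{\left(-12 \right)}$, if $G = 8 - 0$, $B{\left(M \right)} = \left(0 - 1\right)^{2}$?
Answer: $-12$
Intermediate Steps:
$B{\left(M \right)} = 1$ ($B{\left(M \right)} = \left(-1\right)^{2} = 1$)
$G = 8$ ($G = 8 + 0 = 8$)
$\left(-20 + G\right) B{\left(-12 \right)} = \left(-20 + 8\right) 1 = \left(-12\right) 1 = -12$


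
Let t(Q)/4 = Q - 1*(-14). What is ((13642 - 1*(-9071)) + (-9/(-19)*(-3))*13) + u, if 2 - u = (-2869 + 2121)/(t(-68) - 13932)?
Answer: 1525271105/67203 ≈ 22696.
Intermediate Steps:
t(Q) = 56 + 4*Q (t(Q) = 4*(Q - 1*(-14)) = 4*(Q + 14) = 4*(14 + Q) = 56 + 4*Q)
u = 6887/3537 (u = 2 - (-2869 + 2121)/((56 + 4*(-68)) - 13932) = 2 - (-748)/((56 - 272) - 13932) = 2 - (-748)/(-216 - 13932) = 2 - (-748)/(-14148) = 2 - (-748)*(-1)/14148 = 2 - 1*187/3537 = 2 - 187/3537 = 6887/3537 ≈ 1.9471)
((13642 - 1*(-9071)) + (-9/(-19)*(-3))*13) + u = ((13642 - 1*(-9071)) + (-9/(-19)*(-3))*13) + 6887/3537 = ((13642 + 9071) + (-9*(-1/19)*(-3))*13) + 6887/3537 = (22713 + ((9/19)*(-3))*13) + 6887/3537 = (22713 - 27/19*13) + 6887/3537 = (22713 - 351/19) + 6887/3537 = 431196/19 + 6887/3537 = 1525271105/67203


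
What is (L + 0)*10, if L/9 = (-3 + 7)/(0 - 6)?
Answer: -60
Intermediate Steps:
L = -6 (L = 9*((-3 + 7)/(0 - 6)) = 9*(4/(-6)) = 9*(4*(-⅙)) = 9*(-⅔) = -6)
(L + 0)*10 = (-6 + 0)*10 = -6*10 = -60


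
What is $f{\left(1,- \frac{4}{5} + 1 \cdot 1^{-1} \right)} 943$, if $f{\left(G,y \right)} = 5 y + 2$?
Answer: $2829$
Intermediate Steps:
$f{\left(G,y \right)} = 2 + 5 y$
$f{\left(1,- \frac{4}{5} + 1 \cdot 1^{-1} \right)} 943 = \left(2 + 5 \left(- \frac{4}{5} + 1 \cdot 1^{-1}\right)\right) 943 = \left(2 + 5 \left(\left(-4\right) \frac{1}{5} + 1 \cdot 1\right)\right) 943 = \left(2 + 5 \left(- \frac{4}{5} + 1\right)\right) 943 = \left(2 + 5 \cdot \frac{1}{5}\right) 943 = \left(2 + 1\right) 943 = 3 \cdot 943 = 2829$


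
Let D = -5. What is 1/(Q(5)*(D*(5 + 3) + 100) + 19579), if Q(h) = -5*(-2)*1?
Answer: 1/20179 ≈ 4.9556e-5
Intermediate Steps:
Q(h) = 10 (Q(h) = 10*1 = 10)
1/(Q(5)*(D*(5 + 3) + 100) + 19579) = 1/(10*(-5*(5 + 3) + 100) + 19579) = 1/(10*(-5*8 + 100) + 19579) = 1/(10*(-40 + 100) + 19579) = 1/(10*60 + 19579) = 1/(600 + 19579) = 1/20179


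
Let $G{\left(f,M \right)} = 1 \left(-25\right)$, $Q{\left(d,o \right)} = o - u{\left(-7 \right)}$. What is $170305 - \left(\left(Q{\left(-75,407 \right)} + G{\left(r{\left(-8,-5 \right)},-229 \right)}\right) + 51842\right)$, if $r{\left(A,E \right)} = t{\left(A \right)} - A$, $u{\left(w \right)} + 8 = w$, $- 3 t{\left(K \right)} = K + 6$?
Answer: $118066$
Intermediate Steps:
$t{\left(K \right)} = -2 - \frac{K}{3}$ ($t{\left(K \right)} = - \frac{K + 6}{3} = - \frac{6 + K}{3} = -2 - \frac{K}{3}$)
$u{\left(w \right)} = -8 + w$
$r{\left(A,E \right)} = -2 - \frac{4 A}{3}$ ($r{\left(A,E \right)} = \left(-2 - \frac{A}{3}\right) - A = -2 - \frac{4 A}{3}$)
$Q{\left(d,o \right)} = 15 + o$ ($Q{\left(d,o \right)} = o - \left(-8 - 7\right) = o - -15 = o + 15 = 15 + o$)
$G{\left(f,M \right)} = -25$
$170305 - \left(\left(Q{\left(-75,407 \right)} + G{\left(r{\left(-8,-5 \right)},-229 \right)}\right) + 51842\right) = 170305 - \left(\left(\left(15 + 407\right) - 25\right) + 51842\right) = 170305 - \left(\left(422 - 25\right) + 51842\right) = 170305 - \left(397 + 51842\right) = 170305 - 52239 = 118066$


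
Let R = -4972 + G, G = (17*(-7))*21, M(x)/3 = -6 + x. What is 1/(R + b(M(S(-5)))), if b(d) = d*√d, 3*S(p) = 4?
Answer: I/(-7471*I + 14*√14) ≈ -0.00013384 + 9.3845e-7*I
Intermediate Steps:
S(p) = 4/3 (S(p) = (⅓)*4 = 4/3)
M(x) = -18 + 3*x (M(x) = 3*(-6 + x) = -18 + 3*x)
b(d) = d^(3/2)
G = -2499 (G = -119*21 = -2499)
R = -7471 (R = -4972 - 2499 = -7471)
1/(R + b(M(S(-5)))) = 1/(-7471 + (-18 + 3*(4/3))^(3/2)) = 1/(-7471 + (-18 + 4)^(3/2)) = 1/(-7471 + (-14)^(3/2)) = 1/(-7471 - 14*I*√14)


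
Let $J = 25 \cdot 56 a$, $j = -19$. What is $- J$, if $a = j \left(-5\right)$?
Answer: $-133000$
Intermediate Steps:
$a = 95$ ($a = \left(-19\right) \left(-5\right) = 95$)
$J = 133000$ ($J = 25 \cdot 56 \cdot 95 = 1400 \cdot 95 = 133000$)
$- J = \left(-1\right) 133000 = -133000$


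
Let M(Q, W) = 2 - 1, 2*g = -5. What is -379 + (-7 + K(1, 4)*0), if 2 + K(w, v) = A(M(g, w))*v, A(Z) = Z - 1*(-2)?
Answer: -386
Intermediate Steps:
g = -5/2 (g = (½)*(-5) = -5/2 ≈ -2.5000)
M(Q, W) = 1
A(Z) = 2 + Z (A(Z) = Z + 2 = 2 + Z)
K(w, v) = -2 + 3*v (K(w, v) = -2 + (2 + 1)*v = -2 + 3*v)
-379 + (-7 + K(1, 4)*0) = -379 + (-7 + (-2 + 3*4)*0) = -379 + (-7 + (-2 + 12)*0) = -379 + (-7 + 10*0) = -379 + (-7 + 0) = -379 - 7 = -386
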